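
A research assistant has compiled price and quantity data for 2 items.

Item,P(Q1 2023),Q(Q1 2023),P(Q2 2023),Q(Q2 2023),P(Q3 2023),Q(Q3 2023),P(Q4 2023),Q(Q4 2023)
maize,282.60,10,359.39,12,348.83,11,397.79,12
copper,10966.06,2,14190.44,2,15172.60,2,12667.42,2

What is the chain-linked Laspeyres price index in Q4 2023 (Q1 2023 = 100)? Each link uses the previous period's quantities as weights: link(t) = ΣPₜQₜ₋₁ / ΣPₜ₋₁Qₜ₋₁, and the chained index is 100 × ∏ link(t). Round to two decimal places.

118.56

Link Q1 2023→Q2 2023:
ΣP(Q2 2023)Q(Q1 2023) = 359.39×10 + 14190.44×2 = 3593.9 + 28380.88 = 31974.78
ΣP(Q1 2023)Q(Q1 2023) = 282.60×10 + 10966.06×2 = 2826 + 21932.12 = 24758.12
link = 31974.78/24758.12 = 1.291487
Link Q2 2023→Q3 2023:
ΣP(Q3 2023)Q(Q2 2023) = 348.83×12 + 15172.60×2 = 4185.96 + 30345.2 = 34531.16
ΣP(Q2 2023)Q(Q2 2023) = 359.39×12 + 14190.44×2 = 4312.68 + 28380.88 = 32693.56
link = 34531.16/32693.56 = 1.056207
Link Q3 2023→Q4 2023:
ΣP(Q4 2023)Q(Q3 2023) = 397.79×11 + 12667.42×2 = 4375.69 + 25334.84 = 29710.53
ΣP(Q3 2023)Q(Q3 2023) = 348.83×11 + 15172.60×2 = 3837.13 + 30345.2 = 34182.33
link = 29710.53/34182.33 = 0.869178
Chained index = 100 × 1.291487 × 1.056207 × 0.869178 = 118.5626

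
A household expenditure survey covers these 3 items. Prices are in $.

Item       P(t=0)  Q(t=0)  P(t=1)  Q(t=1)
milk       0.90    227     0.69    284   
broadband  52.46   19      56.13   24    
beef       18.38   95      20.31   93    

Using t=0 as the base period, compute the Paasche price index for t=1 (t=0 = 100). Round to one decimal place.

Paasche price index uses current-period quantities as weights.
ΣP(t=1)·Q(t=1) = 0.69×284 + 56.13×24 + 20.31×93 = 195.96 + 1347.12 + 1888.83 = 3431.91
ΣP(t=0)·Q(t=1) = 0.90×284 + 52.46×24 + 18.38×93 = 255.6 + 1259.04 + 1709.34 = 3223.98
Index = 3431.91 / 3223.98 × 100 = 106.4495

106.4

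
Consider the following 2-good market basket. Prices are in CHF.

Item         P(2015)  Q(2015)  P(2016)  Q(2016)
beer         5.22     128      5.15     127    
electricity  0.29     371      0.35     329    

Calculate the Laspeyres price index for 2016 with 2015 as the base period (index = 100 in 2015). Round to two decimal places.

Laspeyres price index uses base-period quantities as weights.
ΣP(2016)·Q(2015) = 5.15×128 + 0.35×371 = 659.2 + 129.85 = 789.05
ΣP(2015)·Q(2015) = 5.22×128 + 0.29×371 = 668.16 + 107.59 = 775.75
Index = 789.05 / 775.75 × 100 = 101.7145

101.71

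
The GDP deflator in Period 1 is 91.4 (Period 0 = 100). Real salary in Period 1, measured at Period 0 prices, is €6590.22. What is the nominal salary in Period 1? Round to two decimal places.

Nominal = Real × (Index/100) = 6590.22 × (91.4/100)
        = 6590.22 × 0.914 = 6023.4611

6023.46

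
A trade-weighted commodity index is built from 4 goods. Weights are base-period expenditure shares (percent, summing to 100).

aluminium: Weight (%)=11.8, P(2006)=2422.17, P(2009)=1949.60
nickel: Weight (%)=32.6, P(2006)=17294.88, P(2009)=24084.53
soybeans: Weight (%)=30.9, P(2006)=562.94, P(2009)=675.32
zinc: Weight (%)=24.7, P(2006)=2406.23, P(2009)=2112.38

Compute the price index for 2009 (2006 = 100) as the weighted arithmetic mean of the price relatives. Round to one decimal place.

aluminium: 11.8 × (1949.60/2422.17) = 11.8 × 0.804898 = 9.4978
nickel: 32.6 × (24084.53/17294.88) = 32.6 × 1.392582 = 45.3982
soybeans: 30.9 × (675.32/562.94) = 30.9 × 1.199631 = 37.0686
zinc: 24.7 × (2112.38/2406.23) = 24.7 × 0.877880 = 21.6836
Index = Σ wᵢ·(p₁ᵢ/p₀ᵢ) = 9.4978 + 45.3982 + 37.0686 + 21.6836 = 113.6482

113.6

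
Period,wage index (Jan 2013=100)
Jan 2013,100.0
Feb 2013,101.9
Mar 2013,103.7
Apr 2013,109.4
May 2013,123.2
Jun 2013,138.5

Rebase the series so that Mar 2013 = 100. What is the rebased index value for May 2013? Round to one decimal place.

118.8

Rebased(May 2013) = 123.2 / 103.7 × 100 = 118.8042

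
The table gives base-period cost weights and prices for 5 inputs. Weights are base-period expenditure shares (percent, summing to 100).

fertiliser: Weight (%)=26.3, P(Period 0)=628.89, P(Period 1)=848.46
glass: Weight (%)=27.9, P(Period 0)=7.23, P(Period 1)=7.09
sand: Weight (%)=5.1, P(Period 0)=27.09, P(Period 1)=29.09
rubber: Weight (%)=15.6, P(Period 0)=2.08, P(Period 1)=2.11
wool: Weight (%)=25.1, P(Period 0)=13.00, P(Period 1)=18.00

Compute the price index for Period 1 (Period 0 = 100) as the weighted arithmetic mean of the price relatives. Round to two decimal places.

118.90

fertiliser: 26.3 × (848.46/628.89) = 26.3 × 1.349139 = 35.4824
glass: 27.9 × (7.09/7.23) = 27.9 × 0.980636 = 27.3598
sand: 5.1 × (29.09/27.09) = 5.1 × 1.073828 = 5.4765
rubber: 15.6 × (2.11/2.08) = 15.6 × 1.014423 = 15.8250
wool: 25.1 × (18.00/13.00) = 25.1 × 1.384615 = 34.7538
Index = Σ wᵢ·(p₁ᵢ/p₀ᵢ) = 35.4824 + 27.3598 + 5.4765 + 15.8250 + 34.7538 = 118.8975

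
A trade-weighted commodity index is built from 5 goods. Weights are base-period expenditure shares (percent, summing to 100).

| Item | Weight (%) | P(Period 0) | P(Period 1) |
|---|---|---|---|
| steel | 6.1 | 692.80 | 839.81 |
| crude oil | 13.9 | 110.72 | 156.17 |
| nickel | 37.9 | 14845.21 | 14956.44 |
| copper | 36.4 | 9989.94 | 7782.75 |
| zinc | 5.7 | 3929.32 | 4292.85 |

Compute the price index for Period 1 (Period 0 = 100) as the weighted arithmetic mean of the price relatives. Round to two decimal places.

steel: 6.1 × (839.81/692.80) = 6.1 × 1.212197 = 7.3944
crude oil: 13.9 × (156.17/110.72) = 13.9 × 1.410495 = 19.6059
nickel: 37.9 × (14956.44/14845.21) = 37.9 × 1.007493 = 38.1840
copper: 36.4 × (7782.75/9989.94) = 36.4 × 0.779059 = 28.3577
zinc: 5.7 × (4292.85/3929.32) = 5.7 × 1.092517 = 6.2273
Index = Σ wᵢ·(p₁ᵢ/p₀ᵢ) = 7.3944 + 19.6059 + 38.1840 + 28.3577 + 6.2273 = 99.7693

99.77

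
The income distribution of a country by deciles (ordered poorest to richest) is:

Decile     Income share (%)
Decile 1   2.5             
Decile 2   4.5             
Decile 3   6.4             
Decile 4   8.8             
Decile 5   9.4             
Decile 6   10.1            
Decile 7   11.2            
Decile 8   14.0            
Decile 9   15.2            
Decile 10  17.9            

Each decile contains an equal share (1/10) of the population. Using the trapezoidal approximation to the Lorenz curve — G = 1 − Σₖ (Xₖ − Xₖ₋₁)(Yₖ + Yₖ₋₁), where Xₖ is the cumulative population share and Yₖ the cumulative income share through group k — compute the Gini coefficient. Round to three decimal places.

0.259

Cumulative income shares Yₖ: 0.0250, 0.0700, 0.1340, 0.2220, 0.3160, 0.4170, 0.5290, 0.6690, 0.8210, 1.0000
Σ (Xₖ−Xₖ₋₁)(Yₖ+Yₖ₋₁) = (1/10)(0.0250+0.0000) + (1/10)(0.0700+0.0250) + (1/10)(0.1340+0.0700) + (1/10)(0.2220+0.1340) + (1/10)(0.3160+0.2220) + (1/10)(0.4170+0.3160) + (1/10)(0.5290+0.4170) + (1/10)(0.6690+0.5290) + (1/10)(0.8210+0.6690) + (1/10)(1.0000+0.8210)
  = 0.0025 + 0.0095 + 0.0204 + 0.0356 + 0.0538 + 0.0733 + 0.0946 + 0.1198 + 0.1490 + 0.1821 = 0.7406
G = 1 − 0.7406 = 0.2594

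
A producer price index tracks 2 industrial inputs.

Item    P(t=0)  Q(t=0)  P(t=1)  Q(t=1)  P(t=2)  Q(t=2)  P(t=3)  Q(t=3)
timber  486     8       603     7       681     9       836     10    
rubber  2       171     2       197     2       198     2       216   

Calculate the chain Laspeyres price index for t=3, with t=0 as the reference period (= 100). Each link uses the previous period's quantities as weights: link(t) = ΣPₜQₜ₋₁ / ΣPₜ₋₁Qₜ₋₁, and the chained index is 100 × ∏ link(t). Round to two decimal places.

165.78

Link t=0→t=1:
ΣP(t=1)Q(t=0) = 603×8 + 2×171 = 4824 + 342 = 5166
ΣP(t=0)Q(t=0) = 486×8 + 2×171 = 3888 + 342 = 4230
link = 5166/4230 = 1.221277
Link t=1→t=2:
ΣP(t=2)Q(t=1) = 681×7 + 2×197 = 4767 + 394 = 5161
ΣP(t=1)Q(t=1) = 603×7 + 2×197 = 4221 + 394 = 4615
link = 5161/4615 = 1.118310
Link t=2→t=3:
ΣP(t=3)Q(t=2) = 836×9 + 2×198 = 7524 + 396 = 7920
ΣP(t=2)Q(t=2) = 681×9 + 2×198 = 6129 + 396 = 6525
link = 7920/6525 = 1.213793
Chained index = 100 × 1.221277 × 1.118310 × 1.213793 = 165.7757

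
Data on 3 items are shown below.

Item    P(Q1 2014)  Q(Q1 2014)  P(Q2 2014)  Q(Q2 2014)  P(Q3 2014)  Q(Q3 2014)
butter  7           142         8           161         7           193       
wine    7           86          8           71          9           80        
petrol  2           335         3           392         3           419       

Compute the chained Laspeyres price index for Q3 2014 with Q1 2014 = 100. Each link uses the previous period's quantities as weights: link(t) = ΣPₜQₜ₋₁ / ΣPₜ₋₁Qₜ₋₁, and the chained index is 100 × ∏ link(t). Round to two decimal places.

Link Q1 2014→Q2 2014:
ΣP(Q2 2014)Q(Q1 2014) = 8×142 + 8×86 + 3×335 = 1136 + 688 + 1005 = 2829
ΣP(Q1 2014)Q(Q1 2014) = 7×142 + 7×86 + 2×335 = 994 + 602 + 670 = 2266
link = 2829/2266 = 1.248455
Link Q2 2014→Q3 2014:
ΣP(Q3 2014)Q(Q2 2014) = 7×161 + 9×71 + 3×392 = 1127 + 639 + 1176 = 2942
ΣP(Q2 2014)Q(Q2 2014) = 8×161 + 8×71 + 3×392 = 1288 + 568 + 1176 = 3032
link = 2942/3032 = 0.970317
Chained index = 100 × 1.248455 × 0.970317 = 121.1397

121.14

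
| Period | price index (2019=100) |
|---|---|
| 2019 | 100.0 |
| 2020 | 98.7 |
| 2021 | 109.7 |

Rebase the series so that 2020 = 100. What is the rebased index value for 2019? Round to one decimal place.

Rebased(2019) = 100.0 / 98.7 × 100 = 101.3171

101.3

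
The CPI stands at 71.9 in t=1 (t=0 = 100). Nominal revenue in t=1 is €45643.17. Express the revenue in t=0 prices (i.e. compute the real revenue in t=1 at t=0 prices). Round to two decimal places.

Real = Nominal ÷ (Index/100) = 45643.17 ÷ (71.9/100)
     = 45643.17 ÷ 0.719 = 63481.4604

63481.46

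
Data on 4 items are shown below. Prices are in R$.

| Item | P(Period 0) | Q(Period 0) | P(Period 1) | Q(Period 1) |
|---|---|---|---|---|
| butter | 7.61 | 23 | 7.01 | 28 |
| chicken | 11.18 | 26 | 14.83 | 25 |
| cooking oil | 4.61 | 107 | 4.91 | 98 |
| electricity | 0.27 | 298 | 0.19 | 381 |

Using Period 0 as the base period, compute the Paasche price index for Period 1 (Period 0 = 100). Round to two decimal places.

107.01

Paasche price index uses current-period quantities as weights.
ΣP(Period 1)·Q(Period 1) = 7.01×28 + 14.83×25 + 4.91×98 + 0.19×381 = 196.28 + 370.75 + 481.18 + 72.39 = 1120.6
ΣP(Period 0)·Q(Period 1) = 7.61×28 + 11.18×25 + 4.61×98 + 0.27×381 = 213.08 + 279.5 + 451.78 + 102.87 = 1047.23
Index = 1120.6 / 1047.23 × 100 = 107.0061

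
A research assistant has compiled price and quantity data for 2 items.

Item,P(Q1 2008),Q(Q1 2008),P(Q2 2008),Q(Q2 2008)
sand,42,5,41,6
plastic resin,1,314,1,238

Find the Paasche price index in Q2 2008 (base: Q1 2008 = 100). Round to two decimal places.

Paasche price index uses current-period quantities as weights.
ΣP(Q2 2008)·Q(Q2 2008) = 41×6 + 1×238 = 246 + 238 = 484
ΣP(Q1 2008)·Q(Q2 2008) = 42×6 + 1×238 = 252 + 238 = 490
Index = 484 / 490 × 100 = 98.7755

98.78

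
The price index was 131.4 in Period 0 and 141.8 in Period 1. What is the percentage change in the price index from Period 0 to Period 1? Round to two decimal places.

Change = (141.8 − 131.4) / 131.4 × 100
       = 10.4 / 131.4 × 100 = 7.9148%

7.91%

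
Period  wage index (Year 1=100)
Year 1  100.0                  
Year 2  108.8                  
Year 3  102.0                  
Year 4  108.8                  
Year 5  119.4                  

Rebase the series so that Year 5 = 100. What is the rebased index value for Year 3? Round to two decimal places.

Rebased(Year 3) = 102.0 / 119.4 × 100 = 85.4271

85.43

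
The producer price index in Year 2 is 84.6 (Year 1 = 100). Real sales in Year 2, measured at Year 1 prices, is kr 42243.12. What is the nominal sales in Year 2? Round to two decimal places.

35737.68

Nominal = Real × (Index/100) = 42243.12 × (84.6/100)
        = 42243.12 × 0.846 = 35737.6795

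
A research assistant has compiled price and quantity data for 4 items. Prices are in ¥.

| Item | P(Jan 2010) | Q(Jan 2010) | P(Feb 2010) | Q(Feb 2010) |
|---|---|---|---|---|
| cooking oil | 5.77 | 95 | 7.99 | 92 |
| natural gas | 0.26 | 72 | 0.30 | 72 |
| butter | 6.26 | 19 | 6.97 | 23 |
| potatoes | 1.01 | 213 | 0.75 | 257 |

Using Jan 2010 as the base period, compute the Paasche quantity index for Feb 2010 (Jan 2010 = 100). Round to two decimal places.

103.44

Paasche quantity index uses current-period prices as weights.
ΣP(Feb 2010)·Q(Feb 2010) = 7.99×92 + 0.30×72 + 6.97×23 + 0.75×257 = 735.08 + 21.6 + 160.31 + 192.75 = 1109.74
ΣP(Feb 2010)·Q(Jan 2010) = 7.99×95 + 0.30×72 + 6.97×19 + 0.75×213 = 759.05 + 21.6 + 132.43 + 159.75 = 1072.83
Index = 1109.74 / 1072.83 × 100 = 103.4404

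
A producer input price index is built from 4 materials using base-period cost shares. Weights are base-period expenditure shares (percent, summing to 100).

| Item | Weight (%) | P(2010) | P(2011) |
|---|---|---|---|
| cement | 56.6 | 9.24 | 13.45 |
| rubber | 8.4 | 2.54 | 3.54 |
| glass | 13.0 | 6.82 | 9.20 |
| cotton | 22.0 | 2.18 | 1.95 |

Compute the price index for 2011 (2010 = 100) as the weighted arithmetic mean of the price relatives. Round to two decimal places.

131.31

cement: 56.6 × (13.45/9.24) = 56.6 × 1.455628 = 82.3885
rubber: 8.4 × (3.54/2.54) = 8.4 × 1.393701 = 11.7071
glass: 13.0 × (9.20/6.82) = 13.0 × 1.348974 = 17.5367
cotton: 22.0 × (1.95/2.18) = 22.0 × 0.894495 = 19.6789
Index = Σ wᵢ·(p₁ᵢ/p₀ᵢ) = 82.3885 + 11.7071 + 17.5367 + 19.6789 = 131.3112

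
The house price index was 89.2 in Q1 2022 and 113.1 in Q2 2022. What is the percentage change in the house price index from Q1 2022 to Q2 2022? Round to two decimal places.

Change = (113.1 − 89.2) / 89.2 × 100
       = 23.9 / 89.2 × 100 = 26.7937%

26.79%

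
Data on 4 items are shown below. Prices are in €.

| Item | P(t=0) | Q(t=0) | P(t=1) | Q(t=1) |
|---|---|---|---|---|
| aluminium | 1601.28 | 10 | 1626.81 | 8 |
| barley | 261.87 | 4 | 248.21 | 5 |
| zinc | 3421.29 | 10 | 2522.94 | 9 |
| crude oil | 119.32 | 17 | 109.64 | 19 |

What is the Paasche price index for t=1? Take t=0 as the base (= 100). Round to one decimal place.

82.8

Paasche price index uses current-period quantities as weights.
ΣP(t=1)·Q(t=1) = 1626.81×8 + 248.21×5 + 2522.94×9 + 109.64×19 = 13014.48 + 1241.05 + 22706.46 + 2083.16 = 39045.15
ΣP(t=0)·Q(t=1) = 1601.28×8 + 261.87×5 + 3421.29×9 + 119.32×19 = 12810.24 + 1309.35 + 30791.61 + 2267.08 = 47178.28
Index = 39045.15 / 47178.28 × 100 = 82.7609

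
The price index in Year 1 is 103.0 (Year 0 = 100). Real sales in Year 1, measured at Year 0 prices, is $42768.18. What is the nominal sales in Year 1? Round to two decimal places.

44051.23

Nominal = Real × (Index/100) = 42768.18 × (103.0/100)
        = 42768.18 × 1.030 = 44051.2254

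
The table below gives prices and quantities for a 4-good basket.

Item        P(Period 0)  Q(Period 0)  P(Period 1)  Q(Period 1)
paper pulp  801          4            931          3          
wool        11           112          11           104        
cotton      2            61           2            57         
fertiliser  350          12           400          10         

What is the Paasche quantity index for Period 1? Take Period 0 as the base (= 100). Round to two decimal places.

Paasche quantity index uses current-period prices as weights.
ΣP(Period 1)·Q(Period 1) = 931×3 + 11×104 + 2×57 + 400×10 = 2793 + 1144 + 114 + 4000 = 8051
ΣP(Period 1)·Q(Period 0) = 931×4 + 11×112 + 2×61 + 400×12 = 3724 + 1232 + 122 + 4800 = 9878
Index = 8051 / 9878 × 100 = 81.5044

81.50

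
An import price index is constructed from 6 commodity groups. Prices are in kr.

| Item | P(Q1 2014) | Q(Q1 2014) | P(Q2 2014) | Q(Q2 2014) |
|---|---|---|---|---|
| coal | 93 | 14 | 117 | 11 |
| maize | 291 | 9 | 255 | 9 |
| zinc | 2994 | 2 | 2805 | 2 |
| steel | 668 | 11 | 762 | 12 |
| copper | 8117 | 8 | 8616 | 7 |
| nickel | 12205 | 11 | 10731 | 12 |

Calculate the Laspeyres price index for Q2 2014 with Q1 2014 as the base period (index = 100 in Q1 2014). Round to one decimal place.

Laspeyres price index uses base-period quantities as weights.
ΣP(Q2 2014)·Q(Q1 2014) = 117×14 + 255×9 + 2805×2 + 762×11 + 8616×8 + 10731×11 = 1638 + 2295 + 5610 + 8382 + 68928 + 118041 = 204894
ΣP(Q1 2014)·Q(Q1 2014) = 93×14 + 291×9 + 2994×2 + 668×11 + 8117×8 + 12205×11 = 1302 + 2619 + 5988 + 7348 + 64936 + 134255 = 216448
Index = 204894 / 216448 × 100 = 94.6620

94.7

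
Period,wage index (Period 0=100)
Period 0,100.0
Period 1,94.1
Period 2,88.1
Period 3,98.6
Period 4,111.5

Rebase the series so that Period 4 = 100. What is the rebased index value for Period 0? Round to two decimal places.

Rebased(Period 0) = 100.0 / 111.5 × 100 = 89.6861

89.69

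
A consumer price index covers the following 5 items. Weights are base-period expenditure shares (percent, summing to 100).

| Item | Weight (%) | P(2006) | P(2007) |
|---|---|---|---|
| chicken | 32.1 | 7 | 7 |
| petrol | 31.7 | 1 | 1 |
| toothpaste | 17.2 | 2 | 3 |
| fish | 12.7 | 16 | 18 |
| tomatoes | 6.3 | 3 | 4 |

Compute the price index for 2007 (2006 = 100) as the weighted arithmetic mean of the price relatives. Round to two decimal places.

chicken: 32.1 × (7/7) = 32.1 × 1.000000 = 32.1000
petrol: 31.7 × (1/1) = 31.7 × 1.000000 = 31.7000
toothpaste: 17.2 × (3/2) = 17.2 × 1.500000 = 25.8000
fish: 12.7 × (18/16) = 12.7 × 1.125000 = 14.2875
tomatoes: 6.3 × (4/3) = 6.3 × 1.333333 = 8.4000
Index = Σ wᵢ·(p₁ᵢ/p₀ᵢ) = 32.1000 + 31.7000 + 25.8000 + 14.2875 + 8.4000 = 112.2875

112.29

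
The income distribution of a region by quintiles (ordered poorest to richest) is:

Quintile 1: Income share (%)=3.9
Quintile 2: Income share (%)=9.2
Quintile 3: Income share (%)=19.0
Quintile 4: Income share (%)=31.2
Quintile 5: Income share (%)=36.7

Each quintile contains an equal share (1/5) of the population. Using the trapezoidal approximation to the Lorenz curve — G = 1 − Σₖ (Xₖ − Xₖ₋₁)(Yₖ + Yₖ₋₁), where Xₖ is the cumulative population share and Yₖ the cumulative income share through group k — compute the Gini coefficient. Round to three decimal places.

Cumulative income shares Yₖ: 0.0390, 0.1310, 0.3210, 0.6330, 1.0000
Σ (Xₖ−Xₖ₋₁)(Yₖ+Yₖ₋₁) = (1/5)(0.0390+0.0000) + (1/5)(0.1310+0.0390) + (1/5)(0.3210+0.1310) + (1/5)(0.6330+0.3210) + (1/5)(1.0000+0.6330)
  = 0.0078 + 0.0340 + 0.0904 + 0.1908 + 0.3266 = 0.6496
G = 1 − 0.6496 = 0.3504

0.350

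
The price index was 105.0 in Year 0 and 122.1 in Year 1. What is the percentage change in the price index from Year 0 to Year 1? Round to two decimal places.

16.29%

Change = (122.1 − 105.0) / 105.0 × 100
       = 17.1 / 105.0 × 100 = 16.2857%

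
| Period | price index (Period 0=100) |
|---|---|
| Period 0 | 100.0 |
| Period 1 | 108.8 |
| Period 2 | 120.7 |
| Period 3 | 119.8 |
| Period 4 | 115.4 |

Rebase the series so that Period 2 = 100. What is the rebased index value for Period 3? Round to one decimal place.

99.3

Rebased(Period 3) = 119.8 / 120.7 × 100 = 99.2543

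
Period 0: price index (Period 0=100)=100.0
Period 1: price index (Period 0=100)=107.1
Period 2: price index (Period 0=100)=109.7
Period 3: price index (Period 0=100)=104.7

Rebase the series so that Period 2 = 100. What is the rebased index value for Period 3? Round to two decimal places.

Rebased(Period 3) = 104.7 / 109.7 × 100 = 95.4421

95.44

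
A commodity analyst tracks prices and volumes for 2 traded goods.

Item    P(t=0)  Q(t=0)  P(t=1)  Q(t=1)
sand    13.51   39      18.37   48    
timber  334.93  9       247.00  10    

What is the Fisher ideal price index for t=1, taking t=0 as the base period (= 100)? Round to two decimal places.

83.42

Laspeyres component (base-period weights):
ΣP(t=1)Q(t=0) = 18.37×39 + 247.00×9 = 716.43 + 2223 = 2939.43
ΣP(t=0)Q(t=0) = 13.51×39 + 334.93×9 = 526.89 + 3014.37 = 3541.26
L = 2939.43 / 3541.26 × 100 = 83.0052
Paasche component (current-period weights):
ΣP(t=1)Q(t=1) = 18.37×48 + 247.00×10 = 881.76 + 2470 = 3351.76
ΣP(t=0)Q(t=1) = 13.51×48 + 334.93×10 = 648.48 + 3349.3 = 3997.78
P = 3351.76 / 3997.78 × 100 = 83.8405
Fisher = √(L × P) = √(83.0052 × 83.8405) = 83.4218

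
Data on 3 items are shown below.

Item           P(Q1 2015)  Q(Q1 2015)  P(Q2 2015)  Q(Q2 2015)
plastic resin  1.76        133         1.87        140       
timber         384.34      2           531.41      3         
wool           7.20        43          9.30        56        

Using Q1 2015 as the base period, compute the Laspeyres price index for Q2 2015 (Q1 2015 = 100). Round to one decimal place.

130.4

Laspeyres price index uses base-period quantities as weights.
ΣP(Q2 2015)·Q(Q1 2015) = 1.87×133 + 531.41×2 + 9.30×43 = 248.71 + 1062.82 + 399.9 = 1711.43
ΣP(Q1 2015)·Q(Q1 2015) = 1.76×133 + 384.34×2 + 7.20×43 = 234.08 + 768.68 + 309.6 = 1312.36
Index = 1711.43 / 1312.36 × 100 = 130.4086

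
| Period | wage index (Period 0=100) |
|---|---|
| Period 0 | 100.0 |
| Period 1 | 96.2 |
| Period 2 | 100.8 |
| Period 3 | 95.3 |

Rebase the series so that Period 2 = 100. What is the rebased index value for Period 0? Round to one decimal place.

99.2

Rebased(Period 0) = 100.0 / 100.8 × 100 = 99.2063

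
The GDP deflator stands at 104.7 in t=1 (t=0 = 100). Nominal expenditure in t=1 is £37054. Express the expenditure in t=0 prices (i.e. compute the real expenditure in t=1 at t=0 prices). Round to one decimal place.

Real = Nominal ÷ (Index/100) = 37054 ÷ (104.7/100)
     = 37054 ÷ 1.047 = 35390.6399

35390.6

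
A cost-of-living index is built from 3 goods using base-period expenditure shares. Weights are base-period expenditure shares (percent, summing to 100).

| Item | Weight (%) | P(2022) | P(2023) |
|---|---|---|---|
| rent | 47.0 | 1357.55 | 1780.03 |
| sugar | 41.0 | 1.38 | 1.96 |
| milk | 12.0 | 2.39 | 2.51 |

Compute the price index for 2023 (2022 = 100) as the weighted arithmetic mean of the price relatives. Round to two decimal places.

rent: 47.0 × (1780.03/1357.55) = 47.0 × 1.311208 = 61.6268
sugar: 41.0 × (1.96/1.38) = 41.0 × 1.420290 = 58.2319
milk: 12.0 × (2.51/2.39) = 12.0 × 1.050209 = 12.6025
Index = Σ wᵢ·(p₁ᵢ/p₀ᵢ) = 61.6268 + 58.2319 + 12.6025 = 132.4612

132.46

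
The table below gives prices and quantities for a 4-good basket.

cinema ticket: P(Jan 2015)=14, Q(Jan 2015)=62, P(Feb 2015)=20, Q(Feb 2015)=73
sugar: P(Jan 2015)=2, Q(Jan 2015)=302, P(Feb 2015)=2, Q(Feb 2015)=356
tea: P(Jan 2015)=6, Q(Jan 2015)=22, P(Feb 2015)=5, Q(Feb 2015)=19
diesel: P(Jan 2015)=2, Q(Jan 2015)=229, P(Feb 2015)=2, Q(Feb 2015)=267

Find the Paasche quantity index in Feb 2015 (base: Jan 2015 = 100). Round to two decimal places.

Paasche quantity index uses current-period prices as weights.
ΣP(Feb 2015)·Q(Feb 2015) = 20×73 + 2×356 + 5×19 + 2×267 = 1460 + 712 + 95 + 534 = 2801
ΣP(Feb 2015)·Q(Jan 2015) = 20×62 + 2×302 + 5×22 + 2×229 = 1240 + 604 + 110 + 458 = 2412
Index = 2801 / 2412 × 100 = 116.1277

116.13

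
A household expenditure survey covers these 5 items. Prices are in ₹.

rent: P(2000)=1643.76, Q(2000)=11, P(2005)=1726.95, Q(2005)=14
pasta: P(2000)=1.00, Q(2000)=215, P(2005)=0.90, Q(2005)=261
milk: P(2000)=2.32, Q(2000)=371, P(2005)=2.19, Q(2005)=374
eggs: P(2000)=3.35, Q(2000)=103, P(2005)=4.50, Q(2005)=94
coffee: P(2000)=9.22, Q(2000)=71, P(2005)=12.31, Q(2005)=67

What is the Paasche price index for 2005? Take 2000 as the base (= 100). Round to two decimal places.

105.60

Paasche price index uses current-period quantities as weights.
ΣP(2005)·Q(2005) = 1726.95×14 + 0.90×261 + 2.19×374 + 4.50×94 + 12.31×67 = 24177.3 + 234.9 + 819.06 + 423 + 824.77 = 26479.03
ΣP(2000)·Q(2005) = 1643.76×14 + 1.00×261 + 2.32×374 + 3.35×94 + 9.22×67 = 23012.64 + 261 + 867.68 + 314.9 + 617.74 = 25073.96
Index = 26479.03 / 25073.96 × 100 = 105.6037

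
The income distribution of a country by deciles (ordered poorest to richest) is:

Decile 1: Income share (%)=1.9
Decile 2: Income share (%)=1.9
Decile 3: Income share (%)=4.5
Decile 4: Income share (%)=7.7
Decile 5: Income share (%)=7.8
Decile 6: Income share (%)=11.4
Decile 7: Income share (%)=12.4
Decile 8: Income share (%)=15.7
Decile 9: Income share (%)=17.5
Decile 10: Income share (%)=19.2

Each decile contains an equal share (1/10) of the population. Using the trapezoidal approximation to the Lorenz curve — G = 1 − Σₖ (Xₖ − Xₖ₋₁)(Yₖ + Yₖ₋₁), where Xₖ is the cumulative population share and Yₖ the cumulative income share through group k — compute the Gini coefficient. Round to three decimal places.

Cumulative income shares Yₖ: 0.0190, 0.0380, 0.0830, 0.1600, 0.2380, 0.3520, 0.4760, 0.6330, 0.8080, 1.0000
Σ (Xₖ−Xₖ₋₁)(Yₖ+Yₖ₋₁) = (1/10)(0.0190+0.0000) + (1/10)(0.0380+0.0190) + (1/10)(0.0830+0.0380) + (1/10)(0.1600+0.0830) + (1/10)(0.2380+0.1600) + (1/10)(0.3520+0.2380) + (1/10)(0.4760+0.3520) + (1/10)(0.6330+0.4760) + (1/10)(0.8080+0.6330) + (1/10)(1.0000+0.8080)
  = 0.0019 + 0.0057 + 0.0121 + 0.0243 + 0.0398 + 0.0590 + 0.0828 + 0.1109 + 0.1441 + 0.1808 = 0.6614
G = 1 − 0.6614 = 0.3386

0.339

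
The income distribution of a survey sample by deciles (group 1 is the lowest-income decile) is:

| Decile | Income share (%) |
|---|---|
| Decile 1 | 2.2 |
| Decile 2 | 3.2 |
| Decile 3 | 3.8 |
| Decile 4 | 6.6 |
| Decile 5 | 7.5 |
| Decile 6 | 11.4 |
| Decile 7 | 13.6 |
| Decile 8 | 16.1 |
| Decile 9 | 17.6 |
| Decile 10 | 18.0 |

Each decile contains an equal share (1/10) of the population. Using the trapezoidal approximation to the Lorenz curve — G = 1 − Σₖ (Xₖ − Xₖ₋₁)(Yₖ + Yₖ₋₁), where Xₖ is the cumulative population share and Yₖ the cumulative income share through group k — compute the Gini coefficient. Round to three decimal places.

0.329

Cumulative income shares Yₖ: 0.0220, 0.0540, 0.0920, 0.1580, 0.2330, 0.3470, 0.4830, 0.6440, 0.8200, 1.0000
Σ (Xₖ−Xₖ₋₁)(Yₖ+Yₖ₋₁) = (1/10)(0.0220+0.0000) + (1/10)(0.0540+0.0220) + (1/10)(0.0920+0.0540) + (1/10)(0.1580+0.0920) + (1/10)(0.2330+0.1580) + (1/10)(0.3470+0.2330) + (1/10)(0.4830+0.3470) + (1/10)(0.6440+0.4830) + (1/10)(0.8200+0.6440) + (1/10)(1.0000+0.8200)
  = 0.0022 + 0.0076 + 0.0146 + 0.0250 + 0.0391 + 0.0580 + 0.0830 + 0.1127 + 0.1464 + 0.1820 = 0.6706
G = 1 − 0.6706 = 0.3294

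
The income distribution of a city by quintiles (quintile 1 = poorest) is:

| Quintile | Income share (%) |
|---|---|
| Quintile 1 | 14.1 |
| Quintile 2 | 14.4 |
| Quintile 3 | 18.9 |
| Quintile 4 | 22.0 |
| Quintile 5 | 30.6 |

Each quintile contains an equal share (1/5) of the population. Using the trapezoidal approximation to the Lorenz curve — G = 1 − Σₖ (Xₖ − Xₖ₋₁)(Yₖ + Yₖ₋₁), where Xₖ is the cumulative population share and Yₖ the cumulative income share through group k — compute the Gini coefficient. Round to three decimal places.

0.162

Cumulative income shares Yₖ: 0.1410, 0.2850, 0.4740, 0.6940, 1.0000
Σ (Xₖ−Xₖ₋₁)(Yₖ+Yₖ₋₁) = (1/5)(0.1410+0.0000) + (1/5)(0.2850+0.1410) + (1/5)(0.4740+0.2850) + (1/5)(0.6940+0.4740) + (1/5)(1.0000+0.6940)
  = 0.0282 + 0.0852 + 0.1518 + 0.2336 + 0.3388 = 0.8376
G = 1 − 0.8376 = 0.1624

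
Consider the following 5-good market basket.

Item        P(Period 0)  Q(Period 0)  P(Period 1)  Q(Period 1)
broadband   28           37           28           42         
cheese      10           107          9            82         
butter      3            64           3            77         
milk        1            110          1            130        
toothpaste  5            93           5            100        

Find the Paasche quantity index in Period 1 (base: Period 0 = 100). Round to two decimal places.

100.33

Paasche quantity index uses current-period prices as weights.
ΣP(Period 1)·Q(Period 1) = 28×42 + 9×82 + 3×77 + 1×130 + 5×100 = 1176 + 738 + 231 + 130 + 500 = 2775
ΣP(Period 1)·Q(Period 0) = 28×37 + 9×107 + 3×64 + 1×110 + 5×93 = 1036 + 963 + 192 + 110 + 465 = 2766
Index = 2775 / 2766 × 100 = 100.3254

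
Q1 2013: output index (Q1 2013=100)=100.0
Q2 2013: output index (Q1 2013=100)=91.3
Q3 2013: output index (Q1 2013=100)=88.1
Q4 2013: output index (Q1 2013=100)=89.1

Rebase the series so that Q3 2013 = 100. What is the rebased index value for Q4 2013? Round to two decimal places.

Rebased(Q4 2013) = 89.1 / 88.1 × 100 = 101.1351

101.14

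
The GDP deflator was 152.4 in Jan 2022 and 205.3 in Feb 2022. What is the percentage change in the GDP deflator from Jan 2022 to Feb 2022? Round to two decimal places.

Change = (205.3 − 152.4) / 152.4 × 100
       = 52.9 / 152.4 × 100 = 34.7113%

34.71%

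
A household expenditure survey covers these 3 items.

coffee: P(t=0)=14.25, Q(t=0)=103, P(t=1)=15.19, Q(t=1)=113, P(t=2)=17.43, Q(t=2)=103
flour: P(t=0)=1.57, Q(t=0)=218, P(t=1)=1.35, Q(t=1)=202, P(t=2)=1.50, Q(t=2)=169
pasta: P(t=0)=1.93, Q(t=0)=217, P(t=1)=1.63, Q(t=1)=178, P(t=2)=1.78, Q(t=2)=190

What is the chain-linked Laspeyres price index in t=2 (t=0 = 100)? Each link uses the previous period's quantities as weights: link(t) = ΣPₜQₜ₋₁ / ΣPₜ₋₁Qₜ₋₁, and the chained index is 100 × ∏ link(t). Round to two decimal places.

112.78

Link t=0→t=1:
ΣP(t=1)Q(t=0) = 15.19×103 + 1.35×218 + 1.63×217 = 1564.57 + 294.3 + 353.71 = 2212.58
ΣP(t=0)Q(t=0) = 14.25×103 + 1.57×218 + 1.93×217 = 1467.75 + 342.26 + 418.81 = 2228.82
link = 2212.58/2228.82 = 0.992714
Link t=1→t=2:
ΣP(t=2)Q(t=1) = 17.43×113 + 1.50×202 + 1.78×178 = 1969.59 + 303 + 316.84 = 2589.43
ΣP(t=1)Q(t=1) = 15.19×113 + 1.35×202 + 1.63×178 = 1716.47 + 272.7 + 290.14 = 2279.31
link = 2589.43/2279.31 = 1.136059
Chained index = 100 × 0.992714 × 1.136059 = 112.7781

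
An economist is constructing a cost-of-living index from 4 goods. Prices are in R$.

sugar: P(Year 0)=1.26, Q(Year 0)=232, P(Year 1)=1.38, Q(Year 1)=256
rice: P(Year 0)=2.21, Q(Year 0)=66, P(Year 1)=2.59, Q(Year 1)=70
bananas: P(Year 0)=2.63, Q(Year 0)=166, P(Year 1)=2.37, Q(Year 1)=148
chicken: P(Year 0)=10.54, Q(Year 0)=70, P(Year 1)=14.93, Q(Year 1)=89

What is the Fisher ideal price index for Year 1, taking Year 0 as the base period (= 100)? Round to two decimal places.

Laspeyres component (base-period weights):
ΣP(Year 1)Q(Year 0) = 1.38×232 + 2.59×66 + 2.37×166 + 14.93×70 = 320.16 + 170.94 + 393.42 + 1045.1 = 1929.62
ΣP(Year 0)Q(Year 0) = 1.26×232 + 2.21×66 + 2.63×166 + 10.54×70 = 292.32 + 145.86 + 436.58 + 737.8 = 1612.56
L = 1929.62 / 1612.56 × 100 = 119.6619
Paasche component (current-period weights):
ΣP(Year 1)Q(Year 1) = 1.38×256 + 2.59×70 + 2.37×148 + 14.93×89 = 353.28 + 181.3 + 350.76 + 1328.77 = 2214.11
ΣP(Year 0)Q(Year 1) = 1.26×256 + 2.21×70 + 2.63×148 + 10.54×89 = 322.56 + 154.7 + 389.24 + 938.06 = 1804.56
P = 2214.11 / 1804.56 × 100 = 122.6953
Fisher = √(L × P) = √(119.6619 × 122.6953) = 121.1691

121.17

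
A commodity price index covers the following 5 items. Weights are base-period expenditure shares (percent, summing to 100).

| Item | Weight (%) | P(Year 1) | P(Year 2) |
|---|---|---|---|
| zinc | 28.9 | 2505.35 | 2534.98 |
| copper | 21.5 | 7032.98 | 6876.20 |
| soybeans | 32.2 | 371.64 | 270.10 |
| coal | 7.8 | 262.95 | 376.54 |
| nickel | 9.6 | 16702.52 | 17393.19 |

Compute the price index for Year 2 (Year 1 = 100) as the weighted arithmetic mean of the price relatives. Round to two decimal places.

zinc: 28.9 × (2534.98/2505.35) = 28.9 × 1.011827 = 29.2418
copper: 21.5 × (6876.20/7032.98) = 21.5 × 0.977708 = 21.0207
soybeans: 32.2 × (270.10/371.64) = 32.2 × 0.726779 = 23.4023
coal: 7.8 × (376.54/262.95) = 7.8 × 1.431983 = 11.1695
nickel: 9.6 × (17393.19/16702.52) = 9.6 × 1.041351 = 9.9970
Index = Σ wᵢ·(p₁ᵢ/p₀ᵢ) = 29.2418 + 21.0207 + 23.4023 + 11.1695 + 9.9970 = 94.8312

94.83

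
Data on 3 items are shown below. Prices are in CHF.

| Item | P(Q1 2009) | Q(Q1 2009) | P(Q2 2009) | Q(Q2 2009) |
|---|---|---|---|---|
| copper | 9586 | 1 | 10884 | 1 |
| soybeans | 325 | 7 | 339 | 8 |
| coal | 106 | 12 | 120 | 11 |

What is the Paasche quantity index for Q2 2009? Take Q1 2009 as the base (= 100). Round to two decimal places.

Paasche quantity index uses current-period prices as weights.
ΣP(Q2 2009)·Q(Q2 2009) = 10884×1 + 339×8 + 120×11 = 10884 + 2712 + 1320 = 14916
ΣP(Q2 2009)·Q(Q1 2009) = 10884×1 + 339×7 + 120×12 = 10884 + 2373 + 1440 = 14697
Index = 14916 / 14697 × 100 = 101.4901

101.49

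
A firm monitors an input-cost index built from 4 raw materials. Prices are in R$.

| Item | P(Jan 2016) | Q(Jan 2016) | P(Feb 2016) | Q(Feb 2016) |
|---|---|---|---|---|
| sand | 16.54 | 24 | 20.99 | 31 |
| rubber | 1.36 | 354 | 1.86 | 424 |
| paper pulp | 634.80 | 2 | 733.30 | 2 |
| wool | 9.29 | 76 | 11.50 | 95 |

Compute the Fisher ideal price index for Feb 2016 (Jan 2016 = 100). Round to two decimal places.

Laspeyres component (base-period weights):
ΣP(Feb 2016)Q(Jan 2016) = 20.99×24 + 1.86×354 + 733.30×2 + 11.50×76 = 503.76 + 658.44 + 1466.6 + 874 = 3502.8
ΣP(Jan 2016)Q(Jan 2016) = 16.54×24 + 1.36×354 + 634.80×2 + 9.29×76 = 396.96 + 481.44 + 1269.6 + 706.04 = 2854.04
L = 3502.8 / 2854.04 × 100 = 122.7313
Paasche component (current-period weights):
ΣP(Feb 2016)Q(Feb 2016) = 20.99×31 + 1.86×424 + 733.30×2 + 11.50×95 = 650.69 + 788.64 + 1466.6 + 1092.5 = 3998.43
ΣP(Jan 2016)Q(Feb 2016) = 16.54×31 + 1.36×424 + 634.80×2 + 9.29×95 = 512.74 + 576.64 + 1269.6 + 882.55 = 3241.53
P = 3998.43 / 3241.53 × 100 = 123.3501
Fisher = √(L × P) = √(122.7313 × 123.3501) = 123.0403

123.04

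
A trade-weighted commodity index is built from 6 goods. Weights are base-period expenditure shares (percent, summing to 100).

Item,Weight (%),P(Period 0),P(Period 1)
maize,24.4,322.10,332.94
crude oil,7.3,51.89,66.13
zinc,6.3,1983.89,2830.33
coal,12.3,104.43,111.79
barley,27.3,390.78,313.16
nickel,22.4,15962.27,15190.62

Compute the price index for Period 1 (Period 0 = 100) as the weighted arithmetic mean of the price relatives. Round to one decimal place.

maize: 24.4 × (332.94/322.10) = 24.4 × 1.033654 = 25.2212
crude oil: 7.3 × (66.13/51.89) = 7.3 × 1.274427 = 9.3033
zinc: 6.3 × (2830.33/1983.89) = 6.3 × 1.426657 = 8.9879
coal: 12.3 × (111.79/104.43) = 12.3 × 1.070478 = 13.1669
barley: 27.3 × (313.16/390.78) = 27.3 × 0.801372 = 21.8774
nickel: 22.4 × (15190.62/15962.27) = 22.4 × 0.951658 = 21.3171
Index = Σ wᵢ·(p₁ᵢ/p₀ᵢ) = 25.2212 + 9.3033 + 8.9879 + 13.1669 + 21.8774 + 21.3171 = 99.8739

99.9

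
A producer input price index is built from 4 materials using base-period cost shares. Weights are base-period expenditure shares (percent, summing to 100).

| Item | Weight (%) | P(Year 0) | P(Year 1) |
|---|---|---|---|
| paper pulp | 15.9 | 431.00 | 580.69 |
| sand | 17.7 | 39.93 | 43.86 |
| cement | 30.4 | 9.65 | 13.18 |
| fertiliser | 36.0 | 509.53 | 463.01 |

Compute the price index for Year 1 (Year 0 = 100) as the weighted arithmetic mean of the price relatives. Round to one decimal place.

paper pulp: 15.9 × (580.69/431.00) = 15.9 × 1.347309 = 21.4222
sand: 17.7 × (43.86/39.93) = 17.7 × 1.098422 = 19.4421
cement: 30.4 × (13.18/9.65) = 30.4 × 1.365803 = 41.5204
fertiliser: 36.0 × (463.01/509.53) = 36.0 × 0.908700 = 32.7132
Index = Σ wᵢ·(p₁ᵢ/p₀ᵢ) = 21.4222 + 19.4421 + 41.5204 + 32.7132 = 115.0979

115.1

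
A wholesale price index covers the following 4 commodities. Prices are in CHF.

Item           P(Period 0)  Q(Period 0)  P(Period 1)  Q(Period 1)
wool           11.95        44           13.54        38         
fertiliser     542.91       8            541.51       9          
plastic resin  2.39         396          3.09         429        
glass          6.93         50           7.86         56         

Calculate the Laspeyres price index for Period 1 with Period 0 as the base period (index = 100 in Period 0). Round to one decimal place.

106.2

Laspeyres price index uses base-period quantities as weights.
ΣP(Period 1)·Q(Period 0) = 13.54×44 + 541.51×8 + 3.09×396 + 7.86×50 = 595.76 + 4332.08 + 1223.64 + 393 = 6544.48
ΣP(Period 0)·Q(Period 0) = 11.95×44 + 542.91×8 + 2.39×396 + 6.93×50 = 525.8 + 4343.28 + 946.44 + 346.5 = 6162.02
Index = 6544.48 / 6162.02 × 100 = 106.2067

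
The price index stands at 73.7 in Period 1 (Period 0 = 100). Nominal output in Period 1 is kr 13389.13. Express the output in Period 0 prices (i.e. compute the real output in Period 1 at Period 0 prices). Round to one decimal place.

Real = Nominal ÷ (Index/100) = 13389.13 ÷ (73.7/100)
     = 13389.13 ÷ 0.737 = 18167.0692

18167.1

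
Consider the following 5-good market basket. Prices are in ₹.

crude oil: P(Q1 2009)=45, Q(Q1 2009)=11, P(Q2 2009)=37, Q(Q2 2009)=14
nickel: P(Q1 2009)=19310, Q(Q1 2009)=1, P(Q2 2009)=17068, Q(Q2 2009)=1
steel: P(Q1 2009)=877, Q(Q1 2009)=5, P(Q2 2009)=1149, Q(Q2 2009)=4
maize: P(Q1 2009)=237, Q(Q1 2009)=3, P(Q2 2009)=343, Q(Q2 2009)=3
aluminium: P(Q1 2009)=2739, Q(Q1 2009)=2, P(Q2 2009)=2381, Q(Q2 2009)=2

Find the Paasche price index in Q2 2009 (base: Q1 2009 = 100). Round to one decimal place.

94.4

Paasche price index uses current-period quantities as weights.
ΣP(Q2 2009)·Q(Q2 2009) = 37×14 + 17068×1 + 1149×4 + 343×3 + 2381×2 = 518 + 17068 + 4596 + 1029 + 4762 = 27973
ΣP(Q1 2009)·Q(Q2 2009) = 45×14 + 19310×1 + 877×4 + 237×3 + 2739×2 = 630 + 19310 + 3508 + 711 + 5478 = 29637
Index = 27973 / 29637 × 100 = 94.3854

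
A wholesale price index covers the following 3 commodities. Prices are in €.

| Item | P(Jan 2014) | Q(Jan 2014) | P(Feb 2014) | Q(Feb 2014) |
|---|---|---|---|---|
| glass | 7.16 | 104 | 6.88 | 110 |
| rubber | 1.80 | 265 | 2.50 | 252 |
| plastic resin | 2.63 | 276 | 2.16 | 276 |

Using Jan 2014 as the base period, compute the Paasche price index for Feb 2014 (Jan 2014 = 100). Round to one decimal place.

100.8

Paasche price index uses current-period quantities as weights.
ΣP(Feb 2014)·Q(Feb 2014) = 6.88×110 + 2.50×252 + 2.16×276 = 756.8 + 630 + 596.16 = 1982.96
ΣP(Jan 2014)·Q(Feb 2014) = 7.16×110 + 1.80×252 + 2.63×276 = 787.6 + 453.6 + 725.88 = 1967.08
Index = 1982.96 / 1967.08 × 100 = 100.8073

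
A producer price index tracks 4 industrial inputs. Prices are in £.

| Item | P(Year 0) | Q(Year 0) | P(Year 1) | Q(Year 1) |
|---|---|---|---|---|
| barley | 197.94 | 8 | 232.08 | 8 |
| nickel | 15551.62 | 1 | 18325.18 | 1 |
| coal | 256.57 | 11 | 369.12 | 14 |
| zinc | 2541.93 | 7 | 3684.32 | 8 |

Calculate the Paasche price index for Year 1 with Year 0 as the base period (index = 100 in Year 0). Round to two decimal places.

133.51

Paasche price index uses current-period quantities as weights.
ΣP(Year 1)·Q(Year 1) = 232.08×8 + 18325.18×1 + 369.12×14 + 3684.32×8 = 1856.64 + 18325.18 + 5167.68 + 29474.56 = 54824.06
ΣP(Year 0)·Q(Year 1) = 197.94×8 + 15551.62×1 + 256.57×14 + 2541.93×8 = 1583.52 + 15551.62 + 3591.98 + 20335.44 = 41062.56
Index = 54824.06 / 41062.56 × 100 = 133.5135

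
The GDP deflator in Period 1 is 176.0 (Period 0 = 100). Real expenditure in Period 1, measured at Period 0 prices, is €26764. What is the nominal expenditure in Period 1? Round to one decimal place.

47104.6

Nominal = Real × (Index/100) = 26764 × (176.0/100)
        = 26764 × 1.760 = 47104.6400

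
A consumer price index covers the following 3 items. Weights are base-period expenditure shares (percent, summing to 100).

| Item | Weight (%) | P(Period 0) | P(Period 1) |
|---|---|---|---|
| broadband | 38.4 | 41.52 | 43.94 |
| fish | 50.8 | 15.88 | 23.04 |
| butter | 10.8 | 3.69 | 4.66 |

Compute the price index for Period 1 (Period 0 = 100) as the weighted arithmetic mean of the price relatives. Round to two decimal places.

127.98

broadband: 38.4 × (43.94/41.52) = 38.4 × 1.058285 = 40.6382
fish: 50.8 × (23.04/15.88) = 50.8 × 1.450882 = 73.7048
butter: 10.8 × (4.66/3.69) = 10.8 × 1.262873 = 13.6390
Index = Σ wᵢ·(p₁ᵢ/p₀ᵢ) = 40.6382 + 73.7048 + 13.6390 = 127.9820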